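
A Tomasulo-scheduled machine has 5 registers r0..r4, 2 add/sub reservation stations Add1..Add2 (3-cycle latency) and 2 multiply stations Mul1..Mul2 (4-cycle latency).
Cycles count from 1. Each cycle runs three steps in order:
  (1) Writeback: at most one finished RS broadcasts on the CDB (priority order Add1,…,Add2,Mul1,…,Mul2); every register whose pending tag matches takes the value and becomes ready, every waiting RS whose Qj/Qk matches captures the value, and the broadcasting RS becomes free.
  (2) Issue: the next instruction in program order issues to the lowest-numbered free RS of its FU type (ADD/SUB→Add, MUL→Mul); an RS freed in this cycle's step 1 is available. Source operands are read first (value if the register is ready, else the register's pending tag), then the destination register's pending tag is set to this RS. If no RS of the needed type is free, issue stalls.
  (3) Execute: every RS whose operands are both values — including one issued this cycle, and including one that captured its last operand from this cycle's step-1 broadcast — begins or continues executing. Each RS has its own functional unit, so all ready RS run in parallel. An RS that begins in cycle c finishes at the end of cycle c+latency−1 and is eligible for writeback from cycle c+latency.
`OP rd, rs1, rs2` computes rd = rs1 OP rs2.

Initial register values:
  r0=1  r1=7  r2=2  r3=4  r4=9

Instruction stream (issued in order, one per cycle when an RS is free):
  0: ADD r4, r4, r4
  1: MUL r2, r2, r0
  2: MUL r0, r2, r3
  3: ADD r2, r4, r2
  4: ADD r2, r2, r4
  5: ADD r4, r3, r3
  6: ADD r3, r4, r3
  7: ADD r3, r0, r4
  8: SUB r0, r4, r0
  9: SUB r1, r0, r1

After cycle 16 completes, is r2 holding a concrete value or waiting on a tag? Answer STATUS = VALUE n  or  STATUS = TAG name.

cycle 1: issue ADD r4<-Add1 // r0:1,r1:7,r2:2,r3:4,r4:Add1
cycle 2: issue MUL r2<-Mul1 // r0:1,r1:7,r2:Mul1,r3:4,r4:Add1
cycle 3: issue MUL r0<-Mul2 // r0:Mul2,r1:7,r2:Mul1,r3:4,r4:Add1
cycle 4: CDB Add1=18; issue ADD r2<-Add1 // r0:Mul2,r1:7,r2:Add1,r3:4,r4:18
cycle 5: issue ADD r2<-Add2 // r0:Mul2,r1:7,r2:Add2,r3:4,r4:18
cycle 6: CDB Mul1=2; stall // r0:Mul2,r1:7,r2:Add2,r3:4,r4:18
cycle 7: stall // r0:Mul2,r1:7,r2:Add2,r3:4,r4:18
cycle 8: stall // r0:Mul2,r1:7,r2:Add2,r3:4,r4:18
cycle 9: CDB Add1=20; issue ADD r4<-Add1 // r0:Mul2,r1:7,r2:Add2,r3:4,r4:Add1
cycle 10: CDB Mul2=8; stall // r0:8,r1:7,r2:Add2,r3:4,r4:Add1
cycle 11: stall // r0:8,r1:7,r2:Add2,r3:4,r4:Add1
cycle 12: CDB Add1=8; issue ADD r3<-Add1 // r0:8,r1:7,r2:Add2,r3:Add1,r4:8
cycle 13: CDB Add2=38; issue ADD r3<-Add2 // r0:8,r1:7,r2:38,r3:Add2,r4:8
cycle 14: stall // r0:8,r1:7,r2:38,r3:Add2,r4:8
cycle 15: CDB Add1=12; issue SUB r0<-Add1 // r0:Add1,r1:7,r2:38,r3:Add2,r4:8
cycle 16: CDB Add2=16; issue SUB r1<-Add2 // r0:Add1,r1:Add2,r2:38,r3:16,r4:8

STATUS = VALUE 38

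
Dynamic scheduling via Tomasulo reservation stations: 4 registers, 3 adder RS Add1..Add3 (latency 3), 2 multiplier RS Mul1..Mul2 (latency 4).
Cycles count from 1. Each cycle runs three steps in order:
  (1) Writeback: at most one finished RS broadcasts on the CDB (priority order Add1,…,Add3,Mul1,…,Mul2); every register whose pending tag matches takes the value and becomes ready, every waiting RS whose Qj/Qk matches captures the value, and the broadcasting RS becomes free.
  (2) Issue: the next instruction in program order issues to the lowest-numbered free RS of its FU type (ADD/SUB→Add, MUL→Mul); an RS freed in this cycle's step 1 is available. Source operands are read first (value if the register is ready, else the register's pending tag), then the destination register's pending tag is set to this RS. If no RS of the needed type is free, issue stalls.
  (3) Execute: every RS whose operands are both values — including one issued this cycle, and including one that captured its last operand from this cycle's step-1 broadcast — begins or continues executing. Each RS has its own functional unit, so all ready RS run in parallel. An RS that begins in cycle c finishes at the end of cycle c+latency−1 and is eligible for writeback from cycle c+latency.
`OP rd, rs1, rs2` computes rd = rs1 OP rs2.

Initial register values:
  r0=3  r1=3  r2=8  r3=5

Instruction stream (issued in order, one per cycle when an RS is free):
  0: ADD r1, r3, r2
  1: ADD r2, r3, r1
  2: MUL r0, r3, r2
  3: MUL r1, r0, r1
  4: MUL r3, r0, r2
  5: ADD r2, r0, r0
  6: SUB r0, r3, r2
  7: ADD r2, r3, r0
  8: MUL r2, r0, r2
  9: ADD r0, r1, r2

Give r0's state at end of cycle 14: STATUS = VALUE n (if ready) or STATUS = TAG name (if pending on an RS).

  c1: issue ADD r1<-Add1  regs: r0:3,r1:Add1,r2:8,r3:5
  c2: issue ADD r2<-Add2  regs: r0:3,r1:Add1,r2:Add2,r3:5
  c3: issue MUL r0<-Mul1  regs: r0:Mul1,r1:Add1,r2:Add2,r3:5
  c4: CDB Add1=13; issue MUL r1<-Mul2  regs: r0:Mul1,r1:Mul2,r2:Add2,r3:5
  c5: stall  regs: r0:Mul1,r1:Mul2,r2:Add2,r3:5
  c6: stall  regs: r0:Mul1,r1:Mul2,r2:Add2,r3:5
  c7: CDB Add2=18; stall  regs: r0:Mul1,r1:Mul2,r2:18,r3:5
  c8: stall  regs: r0:Mul1,r1:Mul2,r2:18,r3:5
  c9: stall  regs: r0:Mul1,r1:Mul2,r2:18,r3:5
  c10: stall  regs: r0:Mul1,r1:Mul2,r2:18,r3:5
  c11: CDB Mul1=90; issue MUL r3<-Mul1  regs: r0:90,r1:Mul2,r2:18,r3:Mul1
  c12: issue ADD r2<-Add1  regs: r0:90,r1:Mul2,r2:Add1,r3:Mul1
  c13: issue SUB r0<-Add2  regs: r0:Add2,r1:Mul2,r2:Add1,r3:Mul1
  c14: issue ADD r2<-Add3  regs: r0:Add2,r1:Mul2,r2:Add3,r3:Mul1

STATUS = TAG Add2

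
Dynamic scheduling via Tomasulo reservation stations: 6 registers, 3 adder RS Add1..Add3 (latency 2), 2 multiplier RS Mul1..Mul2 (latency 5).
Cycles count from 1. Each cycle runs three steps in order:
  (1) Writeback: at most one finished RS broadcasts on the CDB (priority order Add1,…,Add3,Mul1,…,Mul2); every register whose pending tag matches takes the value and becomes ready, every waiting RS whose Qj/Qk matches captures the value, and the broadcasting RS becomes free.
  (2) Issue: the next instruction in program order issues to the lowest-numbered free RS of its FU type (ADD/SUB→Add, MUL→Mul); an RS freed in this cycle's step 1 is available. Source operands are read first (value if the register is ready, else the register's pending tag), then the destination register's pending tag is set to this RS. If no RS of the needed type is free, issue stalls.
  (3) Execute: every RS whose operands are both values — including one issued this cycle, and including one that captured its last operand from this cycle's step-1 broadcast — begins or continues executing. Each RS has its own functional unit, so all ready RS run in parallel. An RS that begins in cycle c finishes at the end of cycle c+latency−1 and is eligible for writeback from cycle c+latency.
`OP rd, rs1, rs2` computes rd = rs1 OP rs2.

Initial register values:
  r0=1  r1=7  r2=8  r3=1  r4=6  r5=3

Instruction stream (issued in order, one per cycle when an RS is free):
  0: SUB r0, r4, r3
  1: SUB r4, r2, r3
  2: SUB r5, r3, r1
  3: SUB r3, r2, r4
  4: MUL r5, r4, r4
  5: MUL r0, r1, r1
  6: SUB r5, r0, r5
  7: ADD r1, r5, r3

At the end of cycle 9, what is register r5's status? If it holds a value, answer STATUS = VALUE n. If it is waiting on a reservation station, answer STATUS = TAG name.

STATUS = TAG Add1

cycle 1: issue SUB r0<-Add1 // r0:Add1,r1:7,r2:8,r3:1,r4:6,r5:3
cycle 2: issue SUB r4<-Add2 // r0:Add1,r1:7,r2:8,r3:1,r4:Add2,r5:3
cycle 3: CDB Add1=5; issue SUB r5<-Add1 // r0:5,r1:7,r2:8,r3:1,r4:Add2,r5:Add1
cycle 4: CDB Add2=7; issue SUB r3<-Add2 // r0:5,r1:7,r2:8,r3:Add2,r4:7,r5:Add1
cycle 5: CDB Add1=-6; issue MUL r5<-Mul1 // r0:5,r1:7,r2:8,r3:Add2,r4:7,r5:Mul1
cycle 6: CDB Add2=1; issue MUL r0<-Mul2 // r0:Mul2,r1:7,r2:8,r3:1,r4:7,r5:Mul1
cycle 7: issue SUB r5<-Add1 // r0:Mul2,r1:7,r2:8,r3:1,r4:7,r5:Add1
cycle 8: issue ADD r1<-Add2 // r0:Mul2,r1:Add2,r2:8,r3:1,r4:7,r5:Add1
cycle 9: - // r0:Mul2,r1:Add2,r2:8,r3:1,r4:7,r5:Add1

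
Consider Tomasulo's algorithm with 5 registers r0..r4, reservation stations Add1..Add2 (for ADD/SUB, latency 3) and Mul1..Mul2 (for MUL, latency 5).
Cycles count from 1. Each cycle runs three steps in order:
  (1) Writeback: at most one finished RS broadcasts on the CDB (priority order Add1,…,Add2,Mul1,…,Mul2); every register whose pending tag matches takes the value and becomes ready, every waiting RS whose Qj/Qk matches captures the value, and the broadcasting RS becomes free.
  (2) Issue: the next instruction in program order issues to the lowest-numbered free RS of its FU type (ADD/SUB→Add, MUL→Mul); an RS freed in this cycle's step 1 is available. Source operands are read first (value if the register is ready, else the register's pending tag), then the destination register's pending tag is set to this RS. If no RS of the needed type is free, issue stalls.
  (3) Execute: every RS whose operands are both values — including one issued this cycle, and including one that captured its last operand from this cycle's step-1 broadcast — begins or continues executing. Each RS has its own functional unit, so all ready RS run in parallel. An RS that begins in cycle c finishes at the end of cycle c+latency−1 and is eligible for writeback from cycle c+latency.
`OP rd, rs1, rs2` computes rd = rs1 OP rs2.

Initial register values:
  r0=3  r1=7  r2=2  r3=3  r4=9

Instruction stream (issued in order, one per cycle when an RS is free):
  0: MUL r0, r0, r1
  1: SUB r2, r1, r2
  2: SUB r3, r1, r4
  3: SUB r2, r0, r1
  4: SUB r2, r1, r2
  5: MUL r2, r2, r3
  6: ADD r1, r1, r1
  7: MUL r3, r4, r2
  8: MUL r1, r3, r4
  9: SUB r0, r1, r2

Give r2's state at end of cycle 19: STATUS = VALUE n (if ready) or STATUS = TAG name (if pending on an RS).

c1: issue MUL r0<-Mul1 | r0:Mul1,r1:7,r2:2,r3:3,r4:9
c2: issue SUB r2<-Add1 | r0:Mul1,r1:7,r2:Add1,r3:3,r4:9
c3: issue SUB r3<-Add2 | r0:Mul1,r1:7,r2:Add1,r3:Add2,r4:9
c4: stall | r0:Mul1,r1:7,r2:Add1,r3:Add2,r4:9
c5: CDB Add1=5; issue SUB r2<-Add1 | r0:Mul1,r1:7,r2:Add1,r3:Add2,r4:9
c6: CDB Add2=-2; issue SUB r2<-Add2 | r0:Mul1,r1:7,r2:Add2,r3:-2,r4:9
c7: CDB Mul1=21; issue MUL r2<-Mul1 | r0:21,r1:7,r2:Mul1,r3:-2,r4:9
c8: stall | r0:21,r1:7,r2:Mul1,r3:-2,r4:9
c9: stall | r0:21,r1:7,r2:Mul1,r3:-2,r4:9
c10: CDB Add1=14; issue ADD r1<-Add1 | r0:21,r1:Add1,r2:Mul1,r3:-2,r4:9
c11: issue MUL r3<-Mul2 | r0:21,r1:Add1,r2:Mul1,r3:Mul2,r4:9
c12: stall | r0:21,r1:Add1,r2:Mul1,r3:Mul2,r4:9
c13: CDB Add1=14; stall | r0:21,r1:14,r2:Mul1,r3:Mul2,r4:9
c14: CDB Add2=-7; stall | r0:21,r1:14,r2:Mul1,r3:Mul2,r4:9
c15: stall | r0:21,r1:14,r2:Mul1,r3:Mul2,r4:9
c16: stall | r0:21,r1:14,r2:Mul1,r3:Mul2,r4:9
c17: stall | r0:21,r1:14,r2:Mul1,r3:Mul2,r4:9
c18: stall | r0:21,r1:14,r2:Mul1,r3:Mul2,r4:9
c19: CDB Mul1=14; issue MUL r1<-Mul1 | r0:21,r1:Mul1,r2:14,r3:Mul2,r4:9

STATUS = VALUE 14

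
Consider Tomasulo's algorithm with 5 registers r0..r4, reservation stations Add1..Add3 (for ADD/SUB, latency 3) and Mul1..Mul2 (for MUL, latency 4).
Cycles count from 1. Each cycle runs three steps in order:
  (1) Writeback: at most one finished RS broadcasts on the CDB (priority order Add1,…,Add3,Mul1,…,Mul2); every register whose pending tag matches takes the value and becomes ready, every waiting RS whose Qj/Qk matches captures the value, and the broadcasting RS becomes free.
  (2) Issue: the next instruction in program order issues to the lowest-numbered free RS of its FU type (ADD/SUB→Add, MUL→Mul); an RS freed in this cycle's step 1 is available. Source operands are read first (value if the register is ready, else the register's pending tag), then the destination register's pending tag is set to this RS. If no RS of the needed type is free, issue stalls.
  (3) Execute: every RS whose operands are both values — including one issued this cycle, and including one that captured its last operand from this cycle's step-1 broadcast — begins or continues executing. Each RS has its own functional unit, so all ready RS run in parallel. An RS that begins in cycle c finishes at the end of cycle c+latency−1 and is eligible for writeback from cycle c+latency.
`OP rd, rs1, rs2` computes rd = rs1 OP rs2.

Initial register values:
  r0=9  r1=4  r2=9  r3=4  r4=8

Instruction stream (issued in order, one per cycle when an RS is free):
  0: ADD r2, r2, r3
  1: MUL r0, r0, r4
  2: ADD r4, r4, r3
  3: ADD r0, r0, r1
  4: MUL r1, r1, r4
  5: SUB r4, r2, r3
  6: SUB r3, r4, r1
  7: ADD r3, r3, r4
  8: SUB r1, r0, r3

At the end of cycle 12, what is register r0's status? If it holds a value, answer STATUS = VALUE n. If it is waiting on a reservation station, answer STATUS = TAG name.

c1: issue ADD r2<-Add1 | r0:9,r1:4,r2:Add1,r3:4,r4:8
c2: issue MUL r0<-Mul1 | r0:Mul1,r1:4,r2:Add1,r3:4,r4:8
c3: issue ADD r4<-Add2 | r0:Mul1,r1:4,r2:Add1,r3:4,r4:Add2
c4: CDB Add1=13; issue ADD r0<-Add1 | r0:Add1,r1:4,r2:13,r3:4,r4:Add2
c5: issue MUL r1<-Mul2 | r0:Add1,r1:Mul2,r2:13,r3:4,r4:Add2
c6: CDB Add2=12; issue SUB r4<-Add2 | r0:Add1,r1:Mul2,r2:13,r3:4,r4:Add2
c7: CDB Mul1=72; issue SUB r3<-Add3 | r0:Add1,r1:Mul2,r2:13,r3:Add3,r4:Add2
c8: stall | r0:Add1,r1:Mul2,r2:13,r3:Add3,r4:Add2
c9: CDB Add2=9; issue ADD r3<-Add2 | r0:Add1,r1:Mul2,r2:13,r3:Add2,r4:9
c10: CDB Add1=76; issue SUB r1<-Add1 | r0:76,r1:Add1,r2:13,r3:Add2,r4:9
c11: CDB Mul2=48 | r0:76,r1:Add1,r2:13,r3:Add2,r4:9
c12: - | r0:76,r1:Add1,r2:13,r3:Add2,r4:9

STATUS = VALUE 76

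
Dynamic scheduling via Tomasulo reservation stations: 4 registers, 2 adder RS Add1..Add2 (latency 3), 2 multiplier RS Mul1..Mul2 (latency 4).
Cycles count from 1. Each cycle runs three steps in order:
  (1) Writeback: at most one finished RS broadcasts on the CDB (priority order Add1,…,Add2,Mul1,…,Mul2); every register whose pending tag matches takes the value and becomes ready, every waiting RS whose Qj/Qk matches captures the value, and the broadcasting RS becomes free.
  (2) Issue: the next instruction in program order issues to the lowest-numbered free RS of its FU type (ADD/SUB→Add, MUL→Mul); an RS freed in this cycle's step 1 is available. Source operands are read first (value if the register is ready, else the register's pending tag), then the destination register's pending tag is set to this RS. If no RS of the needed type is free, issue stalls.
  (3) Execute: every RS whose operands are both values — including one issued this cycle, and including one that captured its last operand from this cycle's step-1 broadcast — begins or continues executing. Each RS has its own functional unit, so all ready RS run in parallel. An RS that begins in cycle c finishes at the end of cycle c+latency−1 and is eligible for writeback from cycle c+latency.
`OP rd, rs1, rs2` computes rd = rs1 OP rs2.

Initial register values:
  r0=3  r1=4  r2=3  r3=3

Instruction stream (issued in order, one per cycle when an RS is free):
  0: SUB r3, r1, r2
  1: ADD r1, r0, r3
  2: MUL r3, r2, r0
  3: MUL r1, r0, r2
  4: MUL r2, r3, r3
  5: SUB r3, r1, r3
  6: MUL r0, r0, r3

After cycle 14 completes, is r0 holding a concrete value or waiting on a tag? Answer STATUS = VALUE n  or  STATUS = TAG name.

STATUS = TAG Mul2

cycle 1: issue SUB r3<-Add1 // r0:3,r1:4,r2:3,r3:Add1
cycle 2: issue ADD r1<-Add2 // r0:3,r1:Add2,r2:3,r3:Add1
cycle 3: issue MUL r3<-Mul1 // r0:3,r1:Add2,r2:3,r3:Mul1
cycle 4: CDB Add1=1; issue MUL r1<-Mul2 // r0:3,r1:Mul2,r2:3,r3:Mul1
cycle 5: stall // r0:3,r1:Mul2,r2:3,r3:Mul1
cycle 6: stall // r0:3,r1:Mul2,r2:3,r3:Mul1
cycle 7: CDB Add2=4; stall // r0:3,r1:Mul2,r2:3,r3:Mul1
cycle 8: CDB Mul1=9; issue MUL r2<-Mul1 // r0:3,r1:Mul2,r2:Mul1,r3:9
cycle 9: CDB Mul2=9; issue SUB r3<-Add1 // r0:3,r1:9,r2:Mul1,r3:Add1
cycle 10: issue MUL r0<-Mul2 // r0:Mul2,r1:9,r2:Mul1,r3:Add1
cycle 11: - // r0:Mul2,r1:9,r2:Mul1,r3:Add1
cycle 12: CDB Add1=0 // r0:Mul2,r1:9,r2:Mul1,r3:0
cycle 13: CDB Mul1=81 // r0:Mul2,r1:9,r2:81,r3:0
cycle 14: - // r0:Mul2,r1:9,r2:81,r3:0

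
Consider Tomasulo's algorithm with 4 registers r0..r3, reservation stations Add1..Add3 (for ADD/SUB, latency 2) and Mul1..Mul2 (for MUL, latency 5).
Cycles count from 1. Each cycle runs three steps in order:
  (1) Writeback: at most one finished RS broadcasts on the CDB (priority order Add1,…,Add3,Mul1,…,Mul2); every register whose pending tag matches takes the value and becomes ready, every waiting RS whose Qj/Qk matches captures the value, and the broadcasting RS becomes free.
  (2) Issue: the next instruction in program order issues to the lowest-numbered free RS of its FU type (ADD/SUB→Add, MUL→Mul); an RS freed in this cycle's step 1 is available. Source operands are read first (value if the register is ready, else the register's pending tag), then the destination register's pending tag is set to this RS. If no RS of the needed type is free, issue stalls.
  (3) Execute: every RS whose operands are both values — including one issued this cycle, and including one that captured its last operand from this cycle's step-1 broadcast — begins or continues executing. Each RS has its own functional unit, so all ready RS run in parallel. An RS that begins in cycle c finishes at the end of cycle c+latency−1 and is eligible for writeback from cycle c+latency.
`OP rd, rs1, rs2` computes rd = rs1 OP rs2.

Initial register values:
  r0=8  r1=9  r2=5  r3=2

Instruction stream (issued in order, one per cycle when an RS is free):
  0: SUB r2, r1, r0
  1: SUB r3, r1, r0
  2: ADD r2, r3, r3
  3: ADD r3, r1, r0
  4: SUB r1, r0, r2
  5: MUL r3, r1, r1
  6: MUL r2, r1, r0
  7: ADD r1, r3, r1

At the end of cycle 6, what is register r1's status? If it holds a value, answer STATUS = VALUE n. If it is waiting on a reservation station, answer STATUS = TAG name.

cycle 1: issue SUB r2<-Add1 // r0:8,r1:9,r2:Add1,r3:2
cycle 2: issue SUB r3<-Add2 // r0:8,r1:9,r2:Add1,r3:Add2
cycle 3: CDB Add1=1; issue ADD r2<-Add1 // r0:8,r1:9,r2:Add1,r3:Add2
cycle 4: CDB Add2=1; issue ADD r3<-Add2 // r0:8,r1:9,r2:Add1,r3:Add2
cycle 5: issue SUB r1<-Add3 // r0:8,r1:Add3,r2:Add1,r3:Add2
cycle 6: CDB Add1=2; issue MUL r3<-Mul1 // r0:8,r1:Add3,r2:2,r3:Mul1

STATUS = TAG Add3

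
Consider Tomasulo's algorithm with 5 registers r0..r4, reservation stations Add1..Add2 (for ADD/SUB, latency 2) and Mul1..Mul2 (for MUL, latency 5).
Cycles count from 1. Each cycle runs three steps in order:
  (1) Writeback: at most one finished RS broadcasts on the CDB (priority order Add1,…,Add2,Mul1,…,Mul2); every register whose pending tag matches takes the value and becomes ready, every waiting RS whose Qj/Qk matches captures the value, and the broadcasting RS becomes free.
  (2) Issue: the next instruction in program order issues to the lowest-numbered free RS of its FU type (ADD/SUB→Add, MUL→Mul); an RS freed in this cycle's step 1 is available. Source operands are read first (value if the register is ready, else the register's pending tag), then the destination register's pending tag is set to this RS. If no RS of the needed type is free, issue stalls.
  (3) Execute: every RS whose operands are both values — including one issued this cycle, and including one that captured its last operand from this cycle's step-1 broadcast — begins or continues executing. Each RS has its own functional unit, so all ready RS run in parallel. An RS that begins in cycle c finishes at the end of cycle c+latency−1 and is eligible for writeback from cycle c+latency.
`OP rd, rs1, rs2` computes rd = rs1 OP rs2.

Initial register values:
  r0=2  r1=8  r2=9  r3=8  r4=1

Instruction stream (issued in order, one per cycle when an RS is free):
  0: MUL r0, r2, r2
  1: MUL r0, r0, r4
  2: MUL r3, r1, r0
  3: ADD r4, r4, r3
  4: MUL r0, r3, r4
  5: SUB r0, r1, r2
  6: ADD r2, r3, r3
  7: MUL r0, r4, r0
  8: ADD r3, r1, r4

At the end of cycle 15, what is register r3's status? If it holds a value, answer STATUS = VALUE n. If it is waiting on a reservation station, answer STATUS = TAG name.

cycle 1: issue MUL r0<-Mul1 // r0:Mul1,r1:8,r2:9,r3:8,r4:1
cycle 2: issue MUL r0<-Mul2 // r0:Mul2,r1:8,r2:9,r3:8,r4:1
cycle 3: stall // r0:Mul2,r1:8,r2:9,r3:8,r4:1
cycle 4: stall // r0:Mul2,r1:8,r2:9,r3:8,r4:1
cycle 5: stall // r0:Mul2,r1:8,r2:9,r3:8,r4:1
cycle 6: CDB Mul1=81; issue MUL r3<-Mul1 // r0:Mul2,r1:8,r2:9,r3:Mul1,r4:1
cycle 7: issue ADD r4<-Add1 // r0:Mul2,r1:8,r2:9,r3:Mul1,r4:Add1
cycle 8: stall // r0:Mul2,r1:8,r2:9,r3:Mul1,r4:Add1
cycle 9: stall // r0:Mul2,r1:8,r2:9,r3:Mul1,r4:Add1
cycle 10: stall // r0:Mul2,r1:8,r2:9,r3:Mul1,r4:Add1
cycle 11: CDB Mul2=81; issue MUL r0<-Mul2 // r0:Mul2,r1:8,r2:9,r3:Mul1,r4:Add1
cycle 12: issue SUB r0<-Add2 // r0:Add2,r1:8,r2:9,r3:Mul1,r4:Add1
cycle 13: stall // r0:Add2,r1:8,r2:9,r3:Mul1,r4:Add1
cycle 14: CDB Add2=-1; issue ADD r2<-Add2 // r0:-1,r1:8,r2:Add2,r3:Mul1,r4:Add1
cycle 15: stall // r0:-1,r1:8,r2:Add2,r3:Mul1,r4:Add1

STATUS = TAG Mul1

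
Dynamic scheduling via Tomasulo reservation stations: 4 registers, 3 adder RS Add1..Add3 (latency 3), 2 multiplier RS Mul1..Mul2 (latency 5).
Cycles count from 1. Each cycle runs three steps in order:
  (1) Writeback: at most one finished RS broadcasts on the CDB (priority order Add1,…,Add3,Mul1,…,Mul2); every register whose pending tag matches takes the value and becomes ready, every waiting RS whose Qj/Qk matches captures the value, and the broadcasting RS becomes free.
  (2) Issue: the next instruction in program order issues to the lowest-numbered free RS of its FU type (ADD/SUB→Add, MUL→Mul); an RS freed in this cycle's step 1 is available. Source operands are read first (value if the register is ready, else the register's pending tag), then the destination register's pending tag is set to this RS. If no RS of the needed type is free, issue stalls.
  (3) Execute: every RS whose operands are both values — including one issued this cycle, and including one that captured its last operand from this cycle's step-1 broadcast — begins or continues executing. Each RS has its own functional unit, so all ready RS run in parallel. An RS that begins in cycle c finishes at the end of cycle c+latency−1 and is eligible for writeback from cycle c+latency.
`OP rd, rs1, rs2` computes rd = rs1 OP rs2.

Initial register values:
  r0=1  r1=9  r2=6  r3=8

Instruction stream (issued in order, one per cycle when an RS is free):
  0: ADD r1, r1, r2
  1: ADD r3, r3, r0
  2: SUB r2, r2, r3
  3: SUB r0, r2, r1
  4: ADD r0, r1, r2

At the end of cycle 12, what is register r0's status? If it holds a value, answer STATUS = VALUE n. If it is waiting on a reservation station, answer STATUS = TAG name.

STATUS = VALUE 12

c1: issue ADD r1<-Add1 | r0:1,r1:Add1,r2:6,r3:8
c2: issue ADD r3<-Add2 | r0:1,r1:Add1,r2:6,r3:Add2
c3: issue SUB r2<-Add3 | r0:1,r1:Add1,r2:Add3,r3:Add2
c4: CDB Add1=15; issue SUB r0<-Add1 | r0:Add1,r1:15,r2:Add3,r3:Add2
c5: CDB Add2=9; issue ADD r0<-Add2 | r0:Add2,r1:15,r2:Add3,r3:9
c6: - | r0:Add2,r1:15,r2:Add3,r3:9
c7: - | r0:Add2,r1:15,r2:Add3,r3:9
c8: CDB Add3=-3 | r0:Add2,r1:15,r2:-3,r3:9
c9: - | r0:Add2,r1:15,r2:-3,r3:9
c10: - | r0:Add2,r1:15,r2:-3,r3:9
c11: CDB Add1=-18 | r0:Add2,r1:15,r2:-3,r3:9
c12: CDB Add2=12 | r0:12,r1:15,r2:-3,r3:9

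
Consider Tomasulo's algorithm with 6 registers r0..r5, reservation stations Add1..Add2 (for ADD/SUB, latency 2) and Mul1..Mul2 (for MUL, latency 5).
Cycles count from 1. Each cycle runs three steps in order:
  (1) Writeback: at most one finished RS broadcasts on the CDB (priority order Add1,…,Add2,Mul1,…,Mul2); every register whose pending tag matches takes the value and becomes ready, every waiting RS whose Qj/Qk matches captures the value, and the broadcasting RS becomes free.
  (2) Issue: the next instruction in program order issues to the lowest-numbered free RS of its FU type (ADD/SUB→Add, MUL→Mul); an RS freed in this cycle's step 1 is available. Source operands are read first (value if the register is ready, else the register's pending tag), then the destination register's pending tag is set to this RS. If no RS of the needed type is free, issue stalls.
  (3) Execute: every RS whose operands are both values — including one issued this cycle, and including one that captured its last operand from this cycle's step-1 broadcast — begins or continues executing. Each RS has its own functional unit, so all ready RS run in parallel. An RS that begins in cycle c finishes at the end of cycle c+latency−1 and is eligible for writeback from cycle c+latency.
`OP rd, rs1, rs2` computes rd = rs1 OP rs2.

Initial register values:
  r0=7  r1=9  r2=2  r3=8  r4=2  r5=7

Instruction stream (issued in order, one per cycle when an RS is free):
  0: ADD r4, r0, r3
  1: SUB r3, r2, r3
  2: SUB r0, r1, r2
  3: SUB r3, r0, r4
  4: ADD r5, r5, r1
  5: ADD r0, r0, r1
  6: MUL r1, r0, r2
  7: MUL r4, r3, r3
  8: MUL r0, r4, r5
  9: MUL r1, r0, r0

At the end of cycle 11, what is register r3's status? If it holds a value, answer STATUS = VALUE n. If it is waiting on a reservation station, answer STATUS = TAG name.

STATUS = VALUE -8

cycle 1: issue ADD r4<-Add1 // r0:7,r1:9,r2:2,r3:8,r4:Add1,r5:7
cycle 2: issue SUB r3<-Add2 // r0:7,r1:9,r2:2,r3:Add2,r4:Add1,r5:7
cycle 3: CDB Add1=15; issue SUB r0<-Add1 // r0:Add1,r1:9,r2:2,r3:Add2,r4:15,r5:7
cycle 4: CDB Add2=-6; issue SUB r3<-Add2 // r0:Add1,r1:9,r2:2,r3:Add2,r4:15,r5:7
cycle 5: CDB Add1=7; issue ADD r5<-Add1 // r0:7,r1:9,r2:2,r3:Add2,r4:15,r5:Add1
cycle 6: stall // r0:7,r1:9,r2:2,r3:Add2,r4:15,r5:Add1
cycle 7: CDB Add1=16; issue ADD r0<-Add1 // r0:Add1,r1:9,r2:2,r3:Add2,r4:15,r5:16
cycle 8: CDB Add2=-8; issue MUL r1<-Mul1 // r0:Add1,r1:Mul1,r2:2,r3:-8,r4:15,r5:16
cycle 9: CDB Add1=16; issue MUL r4<-Mul2 // r0:16,r1:Mul1,r2:2,r3:-8,r4:Mul2,r5:16
cycle 10: stall // r0:16,r1:Mul1,r2:2,r3:-8,r4:Mul2,r5:16
cycle 11: stall // r0:16,r1:Mul1,r2:2,r3:-8,r4:Mul2,r5:16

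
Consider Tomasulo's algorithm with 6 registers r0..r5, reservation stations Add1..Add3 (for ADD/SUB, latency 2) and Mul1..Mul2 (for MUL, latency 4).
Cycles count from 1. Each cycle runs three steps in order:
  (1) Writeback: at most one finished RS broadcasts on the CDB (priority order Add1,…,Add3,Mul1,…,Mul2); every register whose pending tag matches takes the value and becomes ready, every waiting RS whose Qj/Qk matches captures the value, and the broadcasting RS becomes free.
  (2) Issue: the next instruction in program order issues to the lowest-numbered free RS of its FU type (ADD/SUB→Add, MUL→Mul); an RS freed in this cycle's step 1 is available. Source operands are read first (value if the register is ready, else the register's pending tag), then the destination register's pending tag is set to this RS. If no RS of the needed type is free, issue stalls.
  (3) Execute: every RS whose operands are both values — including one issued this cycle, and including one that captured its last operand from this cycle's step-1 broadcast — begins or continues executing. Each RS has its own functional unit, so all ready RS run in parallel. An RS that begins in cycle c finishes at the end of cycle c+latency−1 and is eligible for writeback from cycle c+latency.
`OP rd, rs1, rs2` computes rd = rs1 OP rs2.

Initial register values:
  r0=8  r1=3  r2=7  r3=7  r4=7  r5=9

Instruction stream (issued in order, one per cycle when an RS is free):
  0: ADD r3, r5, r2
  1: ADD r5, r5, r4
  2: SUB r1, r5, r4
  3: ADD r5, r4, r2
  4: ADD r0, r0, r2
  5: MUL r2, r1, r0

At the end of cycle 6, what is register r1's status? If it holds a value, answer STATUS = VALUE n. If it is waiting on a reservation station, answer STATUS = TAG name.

STATUS = VALUE 9

  c1: issue ADD r3<-Add1  regs: r0:8,r1:3,r2:7,r3:Add1,r4:7,r5:9
  c2: issue ADD r5<-Add2  regs: r0:8,r1:3,r2:7,r3:Add1,r4:7,r5:Add2
  c3: CDB Add1=16; issue SUB r1<-Add1  regs: r0:8,r1:Add1,r2:7,r3:16,r4:7,r5:Add2
  c4: CDB Add2=16; issue ADD r5<-Add2  regs: r0:8,r1:Add1,r2:7,r3:16,r4:7,r5:Add2
  c5: issue ADD r0<-Add3  regs: r0:Add3,r1:Add1,r2:7,r3:16,r4:7,r5:Add2
  c6: CDB Add1=9; issue MUL r2<-Mul1  regs: r0:Add3,r1:9,r2:Mul1,r3:16,r4:7,r5:Add2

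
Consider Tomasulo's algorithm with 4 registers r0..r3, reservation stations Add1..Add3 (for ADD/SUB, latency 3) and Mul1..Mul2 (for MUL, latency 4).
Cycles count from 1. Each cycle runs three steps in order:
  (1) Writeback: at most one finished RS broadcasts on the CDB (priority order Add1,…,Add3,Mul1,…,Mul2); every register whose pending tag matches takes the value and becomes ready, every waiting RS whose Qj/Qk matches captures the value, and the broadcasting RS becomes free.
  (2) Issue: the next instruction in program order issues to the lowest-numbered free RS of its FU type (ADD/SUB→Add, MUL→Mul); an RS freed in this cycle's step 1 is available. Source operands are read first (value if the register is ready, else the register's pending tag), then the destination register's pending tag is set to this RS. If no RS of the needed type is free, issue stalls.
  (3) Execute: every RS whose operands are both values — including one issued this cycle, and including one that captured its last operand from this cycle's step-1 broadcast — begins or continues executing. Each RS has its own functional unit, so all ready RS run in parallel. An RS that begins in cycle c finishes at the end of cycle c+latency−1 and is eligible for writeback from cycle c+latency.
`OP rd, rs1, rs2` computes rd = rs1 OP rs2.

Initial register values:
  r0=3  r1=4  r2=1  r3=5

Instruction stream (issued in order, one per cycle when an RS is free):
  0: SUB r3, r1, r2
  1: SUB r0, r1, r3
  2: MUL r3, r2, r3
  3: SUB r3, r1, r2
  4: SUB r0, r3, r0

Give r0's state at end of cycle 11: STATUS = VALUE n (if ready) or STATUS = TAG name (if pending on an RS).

cycle 1: issue SUB r3<-Add1 // r0:3,r1:4,r2:1,r3:Add1
cycle 2: issue SUB r0<-Add2 // r0:Add2,r1:4,r2:1,r3:Add1
cycle 3: issue MUL r3<-Mul1 // r0:Add2,r1:4,r2:1,r3:Mul1
cycle 4: CDB Add1=3; issue SUB r3<-Add1 // r0:Add2,r1:4,r2:1,r3:Add1
cycle 5: issue SUB r0<-Add3 // r0:Add3,r1:4,r2:1,r3:Add1
cycle 6: - // r0:Add3,r1:4,r2:1,r3:Add1
cycle 7: CDB Add1=3 // r0:Add3,r1:4,r2:1,r3:3
cycle 8: CDB Add2=1 // r0:Add3,r1:4,r2:1,r3:3
cycle 9: CDB Mul1=3 // r0:Add3,r1:4,r2:1,r3:3
cycle 10: - // r0:Add3,r1:4,r2:1,r3:3
cycle 11: CDB Add3=2 // r0:2,r1:4,r2:1,r3:3

STATUS = VALUE 2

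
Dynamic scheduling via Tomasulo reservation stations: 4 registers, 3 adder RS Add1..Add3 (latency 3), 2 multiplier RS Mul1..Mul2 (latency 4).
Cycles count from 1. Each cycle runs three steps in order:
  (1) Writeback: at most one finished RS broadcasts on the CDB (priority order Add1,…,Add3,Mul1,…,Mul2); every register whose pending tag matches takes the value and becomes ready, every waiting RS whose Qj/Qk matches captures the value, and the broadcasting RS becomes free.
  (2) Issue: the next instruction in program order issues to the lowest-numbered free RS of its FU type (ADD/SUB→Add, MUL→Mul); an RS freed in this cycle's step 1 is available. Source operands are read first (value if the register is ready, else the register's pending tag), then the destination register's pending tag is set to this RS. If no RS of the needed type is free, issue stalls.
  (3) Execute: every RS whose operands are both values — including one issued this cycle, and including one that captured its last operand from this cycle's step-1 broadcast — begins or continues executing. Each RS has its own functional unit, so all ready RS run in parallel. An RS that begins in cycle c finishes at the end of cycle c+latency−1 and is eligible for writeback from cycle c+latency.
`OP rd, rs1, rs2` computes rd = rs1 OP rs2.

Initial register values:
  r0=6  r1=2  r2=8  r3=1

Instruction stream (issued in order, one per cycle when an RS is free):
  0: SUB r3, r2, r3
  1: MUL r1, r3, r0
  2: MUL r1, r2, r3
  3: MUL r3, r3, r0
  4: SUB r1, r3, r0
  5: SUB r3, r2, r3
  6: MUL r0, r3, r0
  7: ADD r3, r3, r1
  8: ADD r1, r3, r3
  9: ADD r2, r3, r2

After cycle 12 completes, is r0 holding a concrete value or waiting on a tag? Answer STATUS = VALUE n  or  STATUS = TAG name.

  c1: issue SUB r3<-Add1  regs: r0:6,r1:2,r2:8,r3:Add1
  c2: issue MUL r1<-Mul1  regs: r0:6,r1:Mul1,r2:8,r3:Add1
  c3: issue MUL r1<-Mul2  regs: r0:6,r1:Mul2,r2:8,r3:Add1
  c4: CDB Add1=7; stall  regs: r0:6,r1:Mul2,r2:8,r3:7
  c5: stall  regs: r0:6,r1:Mul2,r2:8,r3:7
  c6: stall  regs: r0:6,r1:Mul2,r2:8,r3:7
  c7: stall  regs: r0:6,r1:Mul2,r2:8,r3:7
  c8: CDB Mul1=42; issue MUL r3<-Mul1  regs: r0:6,r1:Mul2,r2:8,r3:Mul1
  c9: CDB Mul2=56; issue SUB r1<-Add1  regs: r0:6,r1:Add1,r2:8,r3:Mul1
  c10: issue SUB r3<-Add2  regs: r0:6,r1:Add1,r2:8,r3:Add2
  c11: issue MUL r0<-Mul2  regs: r0:Mul2,r1:Add1,r2:8,r3:Add2
  c12: CDB Mul1=42; issue ADD r3<-Add3  regs: r0:Mul2,r1:Add1,r2:8,r3:Add3

STATUS = TAG Mul2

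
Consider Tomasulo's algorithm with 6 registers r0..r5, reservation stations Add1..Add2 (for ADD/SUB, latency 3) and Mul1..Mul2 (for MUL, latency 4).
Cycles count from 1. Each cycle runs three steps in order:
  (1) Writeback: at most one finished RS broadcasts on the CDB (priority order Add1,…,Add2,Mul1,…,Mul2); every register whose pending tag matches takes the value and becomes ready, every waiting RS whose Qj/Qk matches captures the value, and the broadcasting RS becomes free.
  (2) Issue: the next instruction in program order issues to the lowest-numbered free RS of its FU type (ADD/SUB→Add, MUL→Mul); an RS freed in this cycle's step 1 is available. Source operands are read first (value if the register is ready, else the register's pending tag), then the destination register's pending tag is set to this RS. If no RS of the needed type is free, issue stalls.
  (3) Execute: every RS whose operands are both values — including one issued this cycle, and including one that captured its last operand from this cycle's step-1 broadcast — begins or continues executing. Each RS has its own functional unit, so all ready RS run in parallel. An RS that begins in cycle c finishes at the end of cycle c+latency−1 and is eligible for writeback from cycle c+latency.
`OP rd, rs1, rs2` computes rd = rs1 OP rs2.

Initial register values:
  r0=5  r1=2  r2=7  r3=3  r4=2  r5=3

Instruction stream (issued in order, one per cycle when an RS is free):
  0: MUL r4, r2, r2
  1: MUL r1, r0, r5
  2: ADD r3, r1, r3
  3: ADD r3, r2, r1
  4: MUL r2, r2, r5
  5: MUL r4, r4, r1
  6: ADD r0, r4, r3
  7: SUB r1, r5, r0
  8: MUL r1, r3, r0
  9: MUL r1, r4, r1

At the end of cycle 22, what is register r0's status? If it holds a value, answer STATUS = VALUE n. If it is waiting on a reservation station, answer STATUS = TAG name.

c1: issue MUL r4<-Mul1 | r0:5,r1:2,r2:7,r3:3,r4:Mul1,r5:3
c2: issue MUL r1<-Mul2 | r0:5,r1:Mul2,r2:7,r3:3,r4:Mul1,r5:3
c3: issue ADD r3<-Add1 | r0:5,r1:Mul2,r2:7,r3:Add1,r4:Mul1,r5:3
c4: issue ADD r3<-Add2 | r0:5,r1:Mul2,r2:7,r3:Add2,r4:Mul1,r5:3
c5: CDB Mul1=49; issue MUL r2<-Mul1 | r0:5,r1:Mul2,r2:Mul1,r3:Add2,r4:49,r5:3
c6: CDB Mul2=15; issue MUL r4<-Mul2 | r0:5,r1:15,r2:Mul1,r3:Add2,r4:Mul2,r5:3
c7: stall | r0:5,r1:15,r2:Mul1,r3:Add2,r4:Mul2,r5:3
c8: stall | r0:5,r1:15,r2:Mul1,r3:Add2,r4:Mul2,r5:3
c9: CDB Add1=18; issue ADD r0<-Add1 | r0:Add1,r1:15,r2:Mul1,r3:Add2,r4:Mul2,r5:3
c10: CDB Add2=22; issue SUB r1<-Add2 | r0:Add1,r1:Add2,r2:Mul1,r3:22,r4:Mul2,r5:3
c11: CDB Mul1=21; issue MUL r1<-Mul1 | r0:Add1,r1:Mul1,r2:21,r3:22,r4:Mul2,r5:3
c12: CDB Mul2=735; issue MUL r1<-Mul2 | r0:Add1,r1:Mul2,r2:21,r3:22,r4:735,r5:3
c13: - | r0:Add1,r1:Mul2,r2:21,r3:22,r4:735,r5:3
c14: - | r0:Add1,r1:Mul2,r2:21,r3:22,r4:735,r5:3
c15: CDB Add1=757 | r0:757,r1:Mul2,r2:21,r3:22,r4:735,r5:3
c16: - | r0:757,r1:Mul2,r2:21,r3:22,r4:735,r5:3
c17: - | r0:757,r1:Mul2,r2:21,r3:22,r4:735,r5:3
c18: CDB Add2=-754 | r0:757,r1:Mul2,r2:21,r3:22,r4:735,r5:3
c19: CDB Mul1=16654 | r0:757,r1:Mul2,r2:21,r3:22,r4:735,r5:3
c20: - | r0:757,r1:Mul2,r2:21,r3:22,r4:735,r5:3
c21: - | r0:757,r1:Mul2,r2:21,r3:22,r4:735,r5:3
c22: - | r0:757,r1:Mul2,r2:21,r3:22,r4:735,r5:3

STATUS = VALUE 757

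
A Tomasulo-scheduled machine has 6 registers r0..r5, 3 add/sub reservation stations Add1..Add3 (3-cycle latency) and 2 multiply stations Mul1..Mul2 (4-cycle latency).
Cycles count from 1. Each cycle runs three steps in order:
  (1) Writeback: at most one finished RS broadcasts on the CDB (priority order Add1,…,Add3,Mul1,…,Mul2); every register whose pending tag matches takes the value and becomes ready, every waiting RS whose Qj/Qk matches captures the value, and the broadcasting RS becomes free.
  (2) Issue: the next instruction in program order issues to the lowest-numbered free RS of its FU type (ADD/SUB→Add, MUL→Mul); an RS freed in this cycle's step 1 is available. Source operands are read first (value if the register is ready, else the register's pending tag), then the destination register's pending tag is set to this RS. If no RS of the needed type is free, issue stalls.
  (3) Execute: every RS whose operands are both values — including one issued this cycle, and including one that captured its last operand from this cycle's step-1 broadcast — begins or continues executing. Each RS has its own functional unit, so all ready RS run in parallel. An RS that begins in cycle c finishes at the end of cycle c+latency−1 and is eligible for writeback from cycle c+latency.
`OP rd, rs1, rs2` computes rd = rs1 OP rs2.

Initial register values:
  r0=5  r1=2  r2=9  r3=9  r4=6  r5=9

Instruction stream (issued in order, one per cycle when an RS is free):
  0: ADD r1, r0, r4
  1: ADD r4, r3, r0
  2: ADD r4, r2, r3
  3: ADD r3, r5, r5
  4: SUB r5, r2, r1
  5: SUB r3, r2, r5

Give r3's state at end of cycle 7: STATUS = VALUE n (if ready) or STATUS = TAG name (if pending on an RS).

STATUS = TAG Add3

cycle 1: issue ADD r1<-Add1 // r0:5,r1:Add1,r2:9,r3:9,r4:6,r5:9
cycle 2: issue ADD r4<-Add2 // r0:5,r1:Add1,r2:9,r3:9,r4:Add2,r5:9
cycle 3: issue ADD r4<-Add3 // r0:5,r1:Add1,r2:9,r3:9,r4:Add3,r5:9
cycle 4: CDB Add1=11; issue ADD r3<-Add1 // r0:5,r1:11,r2:9,r3:Add1,r4:Add3,r5:9
cycle 5: CDB Add2=14; issue SUB r5<-Add2 // r0:5,r1:11,r2:9,r3:Add1,r4:Add3,r5:Add2
cycle 6: CDB Add3=18; issue SUB r3<-Add3 // r0:5,r1:11,r2:9,r3:Add3,r4:18,r5:Add2
cycle 7: CDB Add1=18 // r0:5,r1:11,r2:9,r3:Add3,r4:18,r5:Add2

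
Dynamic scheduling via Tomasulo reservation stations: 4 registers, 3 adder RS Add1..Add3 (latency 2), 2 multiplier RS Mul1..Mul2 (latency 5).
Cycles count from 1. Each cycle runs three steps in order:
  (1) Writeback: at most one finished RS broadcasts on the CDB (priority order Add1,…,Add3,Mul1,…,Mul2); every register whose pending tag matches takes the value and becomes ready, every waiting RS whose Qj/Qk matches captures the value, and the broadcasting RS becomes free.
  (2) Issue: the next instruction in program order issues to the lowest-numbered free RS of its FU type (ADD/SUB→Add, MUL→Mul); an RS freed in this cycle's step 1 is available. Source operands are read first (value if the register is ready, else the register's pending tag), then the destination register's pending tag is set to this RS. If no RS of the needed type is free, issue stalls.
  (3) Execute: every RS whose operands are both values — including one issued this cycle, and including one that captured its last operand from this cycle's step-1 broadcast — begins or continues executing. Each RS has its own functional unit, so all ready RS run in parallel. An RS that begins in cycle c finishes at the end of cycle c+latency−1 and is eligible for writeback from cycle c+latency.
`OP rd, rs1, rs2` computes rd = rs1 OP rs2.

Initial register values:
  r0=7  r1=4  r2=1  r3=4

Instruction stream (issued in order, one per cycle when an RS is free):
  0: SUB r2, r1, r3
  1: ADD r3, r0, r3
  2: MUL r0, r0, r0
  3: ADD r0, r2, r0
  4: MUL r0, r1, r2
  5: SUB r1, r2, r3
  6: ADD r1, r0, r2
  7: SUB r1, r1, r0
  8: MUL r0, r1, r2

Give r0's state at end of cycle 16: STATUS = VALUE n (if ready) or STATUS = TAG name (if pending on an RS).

STATUS = TAG Mul1

c1: issue SUB r2<-Add1 | r0:7,r1:4,r2:Add1,r3:4
c2: issue ADD r3<-Add2 | r0:7,r1:4,r2:Add1,r3:Add2
c3: CDB Add1=0; issue MUL r0<-Mul1 | r0:Mul1,r1:4,r2:0,r3:Add2
c4: CDB Add2=11; issue ADD r0<-Add1 | r0:Add1,r1:4,r2:0,r3:11
c5: issue MUL r0<-Mul2 | r0:Mul2,r1:4,r2:0,r3:11
c6: issue SUB r1<-Add2 | r0:Mul2,r1:Add2,r2:0,r3:11
c7: issue ADD r1<-Add3 | r0:Mul2,r1:Add3,r2:0,r3:11
c8: CDB Add2=-11; issue SUB r1<-Add2 | r0:Mul2,r1:Add2,r2:0,r3:11
c9: CDB Mul1=49; issue MUL r0<-Mul1 | r0:Mul1,r1:Add2,r2:0,r3:11
c10: CDB Mul2=0 | r0:Mul1,r1:Add2,r2:0,r3:11
c11: CDB Add1=49 | r0:Mul1,r1:Add2,r2:0,r3:11
c12: CDB Add3=0 | r0:Mul1,r1:Add2,r2:0,r3:11
c13: - | r0:Mul1,r1:Add2,r2:0,r3:11
c14: CDB Add2=0 | r0:Mul1,r1:0,r2:0,r3:11
c15: - | r0:Mul1,r1:0,r2:0,r3:11
c16: - | r0:Mul1,r1:0,r2:0,r3:11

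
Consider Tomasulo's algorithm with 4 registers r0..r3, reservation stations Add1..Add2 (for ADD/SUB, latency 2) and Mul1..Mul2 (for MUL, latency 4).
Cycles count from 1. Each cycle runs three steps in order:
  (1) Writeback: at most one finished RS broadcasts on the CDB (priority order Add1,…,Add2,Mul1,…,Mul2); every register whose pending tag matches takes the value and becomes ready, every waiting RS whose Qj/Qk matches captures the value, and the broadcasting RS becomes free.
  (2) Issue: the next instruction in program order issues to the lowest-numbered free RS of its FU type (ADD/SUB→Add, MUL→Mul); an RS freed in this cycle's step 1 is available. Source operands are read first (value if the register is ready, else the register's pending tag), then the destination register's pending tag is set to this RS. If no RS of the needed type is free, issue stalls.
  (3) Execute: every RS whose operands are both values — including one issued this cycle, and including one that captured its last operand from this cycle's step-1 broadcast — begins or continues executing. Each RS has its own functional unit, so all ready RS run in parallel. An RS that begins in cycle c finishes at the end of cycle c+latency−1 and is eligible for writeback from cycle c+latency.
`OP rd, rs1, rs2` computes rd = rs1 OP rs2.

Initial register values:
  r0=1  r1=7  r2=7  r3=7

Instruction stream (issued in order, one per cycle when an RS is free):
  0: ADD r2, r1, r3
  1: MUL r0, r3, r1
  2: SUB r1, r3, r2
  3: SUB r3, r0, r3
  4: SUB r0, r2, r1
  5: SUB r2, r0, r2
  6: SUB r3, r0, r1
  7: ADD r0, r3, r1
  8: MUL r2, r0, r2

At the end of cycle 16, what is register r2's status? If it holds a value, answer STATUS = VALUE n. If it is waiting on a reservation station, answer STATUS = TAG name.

c1: issue ADD r2<-Add1 | r0:1,r1:7,r2:Add1,r3:7
c2: issue MUL r0<-Mul1 | r0:Mul1,r1:7,r2:Add1,r3:7
c3: CDB Add1=14; issue SUB r1<-Add1 | r0:Mul1,r1:Add1,r2:14,r3:7
c4: issue SUB r3<-Add2 | r0:Mul1,r1:Add1,r2:14,r3:Add2
c5: CDB Add1=-7; issue SUB r0<-Add1 | r0:Add1,r1:-7,r2:14,r3:Add2
c6: CDB Mul1=49; stall | r0:Add1,r1:-7,r2:14,r3:Add2
c7: CDB Add1=21; issue SUB r2<-Add1 | r0:21,r1:-7,r2:Add1,r3:Add2
c8: CDB Add2=42; issue SUB r3<-Add2 | r0:21,r1:-7,r2:Add1,r3:Add2
c9: CDB Add1=7; issue ADD r0<-Add1 | r0:Add1,r1:-7,r2:7,r3:Add2
c10: CDB Add2=28; issue MUL r2<-Mul1 | r0:Add1,r1:-7,r2:Mul1,r3:28
c11: - | r0:Add1,r1:-7,r2:Mul1,r3:28
c12: CDB Add1=21 | r0:21,r1:-7,r2:Mul1,r3:28
c13: - | r0:21,r1:-7,r2:Mul1,r3:28
c14: - | r0:21,r1:-7,r2:Mul1,r3:28
c15: - | r0:21,r1:-7,r2:Mul1,r3:28
c16: CDB Mul1=147 | r0:21,r1:-7,r2:147,r3:28

STATUS = VALUE 147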